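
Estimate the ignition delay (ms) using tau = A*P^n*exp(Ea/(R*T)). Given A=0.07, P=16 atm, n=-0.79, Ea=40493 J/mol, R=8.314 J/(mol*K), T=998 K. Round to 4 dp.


tau = A * P^n * exp(Ea/(R*T))
P^n = 16^(-0.79) = 0.11187813
Ea/(R*T) = 40493/(8.314*998) = 4.880220
exp(Ea/(R*T)) = 131.659613
tau = 0.07 * 0.11187813 * 131.659613 = 1.0311 ms


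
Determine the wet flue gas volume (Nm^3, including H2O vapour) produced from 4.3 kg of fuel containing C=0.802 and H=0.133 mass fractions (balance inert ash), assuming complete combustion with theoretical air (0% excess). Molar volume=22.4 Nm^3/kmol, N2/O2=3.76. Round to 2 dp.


Per kg fuel: CO2 = (C/12 kmol)*22.4 = (0.802/12)*22.4 = 1.49707 Nm^3
Per kg fuel: H2O = (H/2 kmol)*22.4 = (0.133/2)*22.4 = 1.48960 Nm^3
O2 needed per kg fuel = C/12 + H/4 = 0.802/12 + 0.133/4 = 0.10008333 kmol
Per kg fuel: N2 = O2*3.76*22.4 = 0.10008333*3.76*22.4 = 8.42942 Nm^3
Total per kg = 1.49707 + 1.48960 + 8.42942 = 11.41609 Nm^3
Total = 11.41609 * 4.3 = 49.09 Nm^3


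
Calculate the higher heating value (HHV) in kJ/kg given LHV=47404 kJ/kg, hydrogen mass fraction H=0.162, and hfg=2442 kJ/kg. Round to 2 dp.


HHV = LHV + hfg * 9 * H
Water addition = 2442 * 9 * 0.162 = 3560.436 kJ/kg
HHV = 47404 + 3560.436 = 50964.44 kJ/kg


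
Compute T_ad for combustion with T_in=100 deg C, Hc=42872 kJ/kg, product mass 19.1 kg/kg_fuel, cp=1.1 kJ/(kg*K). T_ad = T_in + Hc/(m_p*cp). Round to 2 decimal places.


T_ad = T_in + Hc / (m_p * cp)
Denominator = 19.1 * 1.1 = 21.0100
Temperature rise = 42872 / 21.0100 = 2040.55 K
T_ad = 100 + 2040.55 = 2140.55 deg C


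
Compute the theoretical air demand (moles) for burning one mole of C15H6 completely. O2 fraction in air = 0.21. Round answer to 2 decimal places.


Balanced combustion: C15H6 + 16.5 O2 -> 15 CO2 + 3 H2O
O2 needed = C + H/4 = 15 + 6/4 = 16.50 moles
Air moles = O2 / 0.21 = 16.50 / 0.21 = 78.57 moles air


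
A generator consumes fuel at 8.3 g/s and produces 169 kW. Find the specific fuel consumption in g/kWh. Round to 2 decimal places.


SFC = (mf / BP) * 3600
Rate = 8.3 / 169 = 0.049112 g/(s*kW)
SFC = 0.049112 * 3600 = 176.80 g/kWh


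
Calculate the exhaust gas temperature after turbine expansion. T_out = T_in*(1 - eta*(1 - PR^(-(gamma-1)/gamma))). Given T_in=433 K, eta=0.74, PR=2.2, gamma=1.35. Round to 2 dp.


T_out = T_in * (1 - eta * (1 - PR^(-(gamma-1)/gamma)))
Exponent = -(1.35-1)/1.35 = -0.25925926
PR^exp = 2.2^(-0.25925926) = 0.81512413
Factor = 1 - 0.74*(1 - 0.81512413) = 0.86319186
T_out = 433 * 0.86319186 = 373.76 K


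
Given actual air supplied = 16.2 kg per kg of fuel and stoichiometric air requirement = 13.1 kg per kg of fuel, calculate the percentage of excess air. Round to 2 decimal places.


Excess air = actual - stoichiometric = 16.2 - 13.1 = 3.10 kg/kg fuel
Excess air % = (excess / stoich) * 100 = (3.10 / 13.1) * 100 = 23.66%


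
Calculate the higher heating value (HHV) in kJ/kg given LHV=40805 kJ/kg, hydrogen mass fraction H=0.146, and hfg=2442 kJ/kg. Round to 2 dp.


HHV = LHV + hfg * 9 * H
Water addition = 2442 * 9 * 0.146 = 3208.788 kJ/kg
HHV = 40805 + 3208.788 = 44013.79 kJ/kg


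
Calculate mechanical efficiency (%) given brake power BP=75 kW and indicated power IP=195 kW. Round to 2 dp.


eta_mech = (BP / IP) * 100
Ratio = 75 / 195 = 0.3846
eta_mech = 0.3846 * 100 = 38.46%


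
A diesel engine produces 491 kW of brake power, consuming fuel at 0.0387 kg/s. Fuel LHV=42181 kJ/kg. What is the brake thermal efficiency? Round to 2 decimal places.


eta_BTE = (BP / (mf * LHV)) * 100
Denominator = 0.0387 * 42181 = 1632.4047 kW
eta_BTE = (491 / 1632.4047) * 100 = 30.08%


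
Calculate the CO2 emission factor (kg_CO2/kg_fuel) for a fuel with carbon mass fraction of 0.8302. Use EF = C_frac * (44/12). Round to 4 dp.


EF = C_frac * (M_CO2 / M_C)
EF = 0.8302 * (44/12)
EF = 0.8302 * 3.666667 = 3.0441 kg_CO2/kg_fuel


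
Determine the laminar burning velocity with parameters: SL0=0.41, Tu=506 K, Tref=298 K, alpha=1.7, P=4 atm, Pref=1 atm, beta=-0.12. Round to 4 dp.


SL = SL0 * (Tu/Tref)^alpha * (P/Pref)^beta
T ratio = 506/298 = 1.69798658
(T ratio)^alpha = 1.69798658^1.7 = 2.459734
(P/Pref)^beta = 4^(-0.12) = 0.846745
SL = 0.41 * 2.459734 * 0.846745 = 0.8539 m/s


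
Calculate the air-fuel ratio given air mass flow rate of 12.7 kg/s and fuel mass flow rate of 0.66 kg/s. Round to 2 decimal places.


AFR = m_air / m_fuel
AFR = 12.7 / 0.66 = 19.24


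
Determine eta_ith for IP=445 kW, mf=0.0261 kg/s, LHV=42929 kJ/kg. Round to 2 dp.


eta_ith = (IP / (mf * LHV)) * 100
Denominator = 0.0261 * 42929 = 1120.4469 kW
eta_ith = (445 / 1120.4469) * 100 = 39.72%


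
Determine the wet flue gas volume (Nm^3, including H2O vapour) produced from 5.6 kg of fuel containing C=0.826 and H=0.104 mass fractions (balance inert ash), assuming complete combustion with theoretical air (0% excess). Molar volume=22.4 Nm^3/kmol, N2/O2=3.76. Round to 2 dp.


Per kg fuel: CO2 = (C/12 kmol)*22.4 = (0.826/12)*22.4 = 1.54187 Nm^3
Per kg fuel: H2O = (H/2 kmol)*22.4 = (0.104/2)*22.4 = 1.16480 Nm^3
O2 needed per kg fuel = C/12 + H/4 = 0.826/12 + 0.104/4 = 0.09483333 kmol
Per kg fuel: N2 = O2*3.76*22.4 = 0.09483333*3.76*22.4 = 7.98724 Nm^3
Total per kg = 1.54187 + 1.16480 + 7.98724 = 10.69391 Nm^3
Total = 10.69391 * 5.6 = 59.89 Nm^3


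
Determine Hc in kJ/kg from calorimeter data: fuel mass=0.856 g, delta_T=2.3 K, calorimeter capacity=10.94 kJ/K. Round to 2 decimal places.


Hc = C_cal * delta_T / m_fuel
Q_released = 10.94 * 2.3 = 25.1620 kJ
m_fuel = 0.856 g = 0.856/1000 kg = 0.000856 kg
Hc = 25.1620 / 0.000856 = 29394.86 kJ/kg


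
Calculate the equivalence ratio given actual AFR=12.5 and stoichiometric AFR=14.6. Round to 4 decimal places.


phi = AFR_stoich / AFR_actual
phi = 14.6 / 12.5 = 1.1680


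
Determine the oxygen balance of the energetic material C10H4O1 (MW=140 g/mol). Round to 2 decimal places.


OB = -1600 * (2C + H/2 - O) / MW
Inner = 2*10 + 4/2 - 1 = 21.00
OB = -1600 * 21.00 / 140 = -240.00%


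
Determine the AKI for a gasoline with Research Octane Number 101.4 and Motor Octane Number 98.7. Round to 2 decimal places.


AKI = (RON + MON) / 2
AKI = (101.4 + 98.7) / 2
AKI = 200.1 / 2 = 100.05


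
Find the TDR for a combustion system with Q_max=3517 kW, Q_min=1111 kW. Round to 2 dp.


TDR = Q_max / Q_min
TDR = 3517 / 1111 = 3.17


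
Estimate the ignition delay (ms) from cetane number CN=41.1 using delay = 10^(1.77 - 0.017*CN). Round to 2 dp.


delay = 10^(1.77 - 0.017*CN)
Exponent = 1.77 - 0.017*41.1 = 1.0713
delay = 10^1.0713 = 11.78 ms


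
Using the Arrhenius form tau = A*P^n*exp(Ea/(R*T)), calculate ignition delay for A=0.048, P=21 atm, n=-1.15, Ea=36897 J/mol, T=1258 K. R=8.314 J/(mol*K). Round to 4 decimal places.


tau = A * P^n * exp(Ea/(R*T))
P^n = 21^(-1.15) = 0.03016114
Ea/(R*T) = 36897/(8.314*1258) = 3.527771
exp(Ea/(R*T)) = 34.047993
tau = 0.048 * 0.03016114 * 34.047993 = 0.0493 ms


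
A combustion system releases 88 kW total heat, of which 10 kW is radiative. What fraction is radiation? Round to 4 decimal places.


f_rad = Q_rad / Q_total
f_rad = 10 / 88 = 0.1136


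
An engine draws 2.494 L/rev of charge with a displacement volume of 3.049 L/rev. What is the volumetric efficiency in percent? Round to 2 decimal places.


eta_v = (V_actual / V_disp) * 100
Ratio = 2.494 / 3.049 = 0.8180
eta_v = 0.8180 * 100 = 81.80%


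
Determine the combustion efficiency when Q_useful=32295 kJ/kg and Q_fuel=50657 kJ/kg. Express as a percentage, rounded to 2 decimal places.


Efficiency = (Q_useful / Q_fuel) * 100
Efficiency = (32295 / 50657) * 100
Efficiency = 0.6375 * 100 = 63.75%


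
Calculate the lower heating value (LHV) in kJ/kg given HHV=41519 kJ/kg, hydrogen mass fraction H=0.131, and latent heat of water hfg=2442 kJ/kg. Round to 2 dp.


LHV = HHV - hfg * 9 * H
Water correction = 2442 * 9 * 0.131 = 2879.118 kJ/kg
LHV = 41519 - 2879.118 = 38639.88 kJ/kg


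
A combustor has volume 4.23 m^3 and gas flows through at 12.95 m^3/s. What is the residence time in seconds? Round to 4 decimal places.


tau = V / Q_flow
tau = 4.23 / 12.95 = 0.3266 s


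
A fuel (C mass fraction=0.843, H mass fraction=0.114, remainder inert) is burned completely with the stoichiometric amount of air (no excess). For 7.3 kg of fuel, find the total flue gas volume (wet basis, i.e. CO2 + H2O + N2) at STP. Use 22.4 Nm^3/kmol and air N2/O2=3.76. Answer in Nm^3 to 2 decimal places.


Per kg fuel: CO2 = (C/12 kmol)*22.4 = (0.843/12)*22.4 = 1.57360 Nm^3
Per kg fuel: H2O = (H/2 kmol)*22.4 = (0.114/2)*22.4 = 1.27680 Nm^3
O2 needed per kg fuel = C/12 + H/4 = 0.843/12 + 0.114/4 = 0.09875000 kmol
Per kg fuel: N2 = O2*3.76*22.4 = 0.09875000*3.76*22.4 = 8.31712 Nm^3
Total per kg = 1.57360 + 1.27680 + 8.31712 = 11.16752 Nm^3
Total = 11.16752 * 7.3 = 81.52 Nm^3


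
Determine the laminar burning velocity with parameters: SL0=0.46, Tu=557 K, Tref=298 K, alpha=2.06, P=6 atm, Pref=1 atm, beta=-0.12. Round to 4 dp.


SL = SL0 * (Tu/Tref)^alpha * (P/Pref)^beta
T ratio = 557/298 = 1.86912752
(T ratio)^alpha = 1.86912752^2.06 = 3.627239
(P/Pref)^beta = 6^(-0.12) = 0.806532
SL = 0.46 * 3.627239 * 0.806532 = 1.3457 m/s


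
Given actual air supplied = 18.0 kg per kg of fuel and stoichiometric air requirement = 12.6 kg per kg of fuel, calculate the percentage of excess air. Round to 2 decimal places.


Excess air = actual - stoichiometric = 18.0 - 12.6 = 5.40 kg/kg fuel
Excess air % = (excess / stoich) * 100 = (5.40 / 12.6) * 100 = 42.86%


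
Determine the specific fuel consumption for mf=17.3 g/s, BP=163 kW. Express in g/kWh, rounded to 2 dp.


SFC = (mf / BP) * 3600
Rate = 17.3 / 163 = 0.106135 g/(s*kW)
SFC = 0.106135 * 3600 = 382.09 g/kWh


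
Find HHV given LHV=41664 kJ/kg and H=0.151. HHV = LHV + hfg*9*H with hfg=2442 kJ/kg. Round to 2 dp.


HHV = LHV + hfg * 9 * H
Water addition = 2442 * 9 * 0.151 = 3318.678 kJ/kg
HHV = 41664 + 3318.678 = 44982.68 kJ/kg


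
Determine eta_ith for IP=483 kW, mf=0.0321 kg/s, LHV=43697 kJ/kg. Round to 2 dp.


eta_ith = (IP / (mf * LHV)) * 100
Denominator = 0.0321 * 43697 = 1402.6737 kW
eta_ith = (483 / 1402.6737) * 100 = 34.43%


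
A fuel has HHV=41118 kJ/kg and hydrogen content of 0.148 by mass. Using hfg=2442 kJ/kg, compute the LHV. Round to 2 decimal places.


LHV = HHV - hfg * 9 * H
Water correction = 2442 * 9 * 0.148 = 3252.744 kJ/kg
LHV = 41118 - 3252.744 = 37865.26 kJ/kg


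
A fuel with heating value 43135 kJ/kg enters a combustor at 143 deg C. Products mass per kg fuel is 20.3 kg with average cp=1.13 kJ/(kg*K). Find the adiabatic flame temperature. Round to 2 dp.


T_ad = T_in + Hc / (m_p * cp)
Denominator = 20.3 * 1.13 = 22.9390
Temperature rise = 43135 / 22.9390 = 1880.42 K
T_ad = 143 + 1880.42 = 2023.42 deg C


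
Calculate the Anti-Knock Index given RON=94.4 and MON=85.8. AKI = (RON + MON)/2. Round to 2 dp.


AKI = (RON + MON) / 2
AKI = (94.4 + 85.8) / 2
AKI = 180.2 / 2 = 90.10


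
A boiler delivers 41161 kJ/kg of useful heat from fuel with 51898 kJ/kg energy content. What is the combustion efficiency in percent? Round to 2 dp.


Efficiency = (Q_useful / Q_fuel) * 100
Efficiency = (41161 / 51898) * 100
Efficiency = 0.7931 * 100 = 79.31%


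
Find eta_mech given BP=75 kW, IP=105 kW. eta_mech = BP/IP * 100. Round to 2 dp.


eta_mech = (BP / IP) * 100
Ratio = 75 / 105 = 0.7143
eta_mech = 0.7143 * 100 = 71.43%


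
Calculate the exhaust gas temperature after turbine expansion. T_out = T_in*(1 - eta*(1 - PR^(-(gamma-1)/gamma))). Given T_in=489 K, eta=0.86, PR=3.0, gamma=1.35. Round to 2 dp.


T_out = T_in * (1 - eta * (1 - PR^(-(gamma-1)/gamma)))
Exponent = -(1.35-1)/1.35 = -0.25925926
PR^exp = 3.0^(-0.25925926) = 0.75214556
Factor = 1 - 0.86*(1 - 0.75214556) = 0.78684518
T_out = 489 * 0.78684518 = 384.77 K


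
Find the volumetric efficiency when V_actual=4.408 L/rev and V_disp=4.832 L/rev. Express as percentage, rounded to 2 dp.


eta_v = (V_actual / V_disp) * 100
Ratio = 4.408 / 4.832 = 0.9123
eta_v = 0.9123 * 100 = 91.23%


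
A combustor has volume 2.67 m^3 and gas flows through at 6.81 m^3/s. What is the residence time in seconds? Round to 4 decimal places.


tau = V / Q_flow
tau = 2.67 / 6.81 = 0.3921 s


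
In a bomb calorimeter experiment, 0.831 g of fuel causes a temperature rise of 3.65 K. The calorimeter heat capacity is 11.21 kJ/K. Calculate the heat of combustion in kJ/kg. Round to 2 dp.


Hc = C_cal * delta_T / m_fuel
Q_released = 11.21 * 3.65 = 40.9165 kJ
m_fuel = 0.831 g = 0.831/1000 kg = 0.000831 kg
Hc = 40.9165 / 0.000831 = 49237.67 kJ/kg


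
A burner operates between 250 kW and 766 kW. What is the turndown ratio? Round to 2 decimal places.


TDR = Q_max / Q_min
TDR = 766 / 250 = 3.06


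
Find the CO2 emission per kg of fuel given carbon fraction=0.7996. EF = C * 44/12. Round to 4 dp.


EF = C_frac * (M_CO2 / M_C)
EF = 0.7996 * (44/12)
EF = 0.7996 * 3.666667 = 2.9319 kg_CO2/kg_fuel


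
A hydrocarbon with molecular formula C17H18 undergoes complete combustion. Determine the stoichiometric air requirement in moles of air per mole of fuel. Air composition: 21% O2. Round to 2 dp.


Balanced combustion: C17H18 + 21.5 O2 -> 17 CO2 + 9 H2O
O2 needed = C + H/4 = 17 + 18/4 = 21.50 moles
Air moles = O2 / 0.21 = 21.50 / 0.21 = 102.38 moles air


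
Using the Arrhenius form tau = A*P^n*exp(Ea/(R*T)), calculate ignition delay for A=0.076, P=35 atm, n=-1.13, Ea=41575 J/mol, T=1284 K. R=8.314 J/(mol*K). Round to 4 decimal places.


tau = A * P^n * exp(Ea/(R*T))
P^n = 35^(-1.13) = 0.01799712
Ea/(R*T) = 41575/(8.314*1284) = 3.894549
exp(Ea/(R*T)) = 49.133907
tau = 0.076 * 0.01799712 * 49.133907 = 0.0672 ms


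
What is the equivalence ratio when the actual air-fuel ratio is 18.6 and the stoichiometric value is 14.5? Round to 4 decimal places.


phi = AFR_stoich / AFR_actual
phi = 14.5 / 18.6 = 0.7796


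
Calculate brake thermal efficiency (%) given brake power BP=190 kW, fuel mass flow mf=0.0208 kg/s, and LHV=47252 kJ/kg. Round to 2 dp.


eta_BTE = (BP / (mf * LHV)) * 100
Denominator = 0.0208 * 47252 = 982.8416 kW
eta_BTE = (190 / 982.8416) * 100 = 19.33%


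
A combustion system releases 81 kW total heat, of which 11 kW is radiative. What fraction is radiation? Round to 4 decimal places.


f_rad = Q_rad / Q_total
f_rad = 11 / 81 = 0.1358


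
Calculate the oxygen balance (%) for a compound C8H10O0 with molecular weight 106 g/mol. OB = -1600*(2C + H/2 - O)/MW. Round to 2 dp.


OB = -1600 * (2C + H/2 - O) / MW
Inner = 2*8 + 10/2 - 0 = 21.00
OB = -1600 * 21.00 / 106 = -316.98%


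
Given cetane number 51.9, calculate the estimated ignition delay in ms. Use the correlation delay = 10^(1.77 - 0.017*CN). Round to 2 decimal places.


delay = 10^(1.77 - 0.017*CN)
Exponent = 1.77 - 0.017*51.9 = 0.8877
delay = 10^0.8877 = 7.72 ms


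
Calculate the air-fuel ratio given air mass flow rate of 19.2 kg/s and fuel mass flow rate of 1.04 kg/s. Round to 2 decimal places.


AFR = m_air / m_fuel
AFR = 19.2 / 1.04 = 18.46


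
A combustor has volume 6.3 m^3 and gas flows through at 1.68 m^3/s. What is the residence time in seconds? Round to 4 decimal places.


tau = V / Q_flow
tau = 6.3 / 1.68 = 3.7500 s


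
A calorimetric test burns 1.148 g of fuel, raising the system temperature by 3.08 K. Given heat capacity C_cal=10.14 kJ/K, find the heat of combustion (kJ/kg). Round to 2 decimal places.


Hc = C_cal * delta_T / m_fuel
Q_released = 10.14 * 3.08 = 31.2312 kJ
m_fuel = 1.148 g = 1.148/1000 kg = 0.001148 kg
Hc = 31.2312 / 0.001148 = 27204.88 kJ/kg


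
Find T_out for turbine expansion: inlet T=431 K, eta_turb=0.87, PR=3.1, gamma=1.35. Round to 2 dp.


T_out = T_in * (1 - eta * (1 - PR^(-(gamma-1)/gamma)))
Exponent = -(1.35-1)/1.35 = -0.25925926
PR^exp = 3.1^(-0.25925926) = 0.74577862
Factor = 1 - 0.87*(1 - 0.74577862) = 0.77882740
T_out = 431 * 0.77882740 = 335.67 K


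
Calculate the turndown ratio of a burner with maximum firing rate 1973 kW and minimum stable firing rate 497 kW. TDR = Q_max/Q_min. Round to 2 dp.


TDR = Q_max / Q_min
TDR = 1973 / 497 = 3.97


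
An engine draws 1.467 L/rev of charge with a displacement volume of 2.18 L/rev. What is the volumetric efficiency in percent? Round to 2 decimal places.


eta_v = (V_actual / V_disp) * 100
Ratio = 1.467 / 2.18 = 0.6729
eta_v = 0.6729 * 100 = 67.29%


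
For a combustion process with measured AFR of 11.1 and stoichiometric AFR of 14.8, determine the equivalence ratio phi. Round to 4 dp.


phi = AFR_stoich / AFR_actual
phi = 14.8 / 11.1 = 1.3333


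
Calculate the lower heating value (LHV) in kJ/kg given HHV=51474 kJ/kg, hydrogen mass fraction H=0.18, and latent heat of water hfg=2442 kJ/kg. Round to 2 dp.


LHV = HHV - hfg * 9 * H
Water correction = 2442 * 9 * 0.18 = 3956.040 kJ/kg
LHV = 51474 - 3956.040 = 47517.96 kJ/kg


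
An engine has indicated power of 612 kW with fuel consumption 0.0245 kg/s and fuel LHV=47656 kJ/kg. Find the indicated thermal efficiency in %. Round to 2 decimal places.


eta_ith = (IP / (mf * LHV)) * 100
Denominator = 0.0245 * 47656 = 1167.5720 kW
eta_ith = (612 / 1167.5720) * 100 = 52.42%


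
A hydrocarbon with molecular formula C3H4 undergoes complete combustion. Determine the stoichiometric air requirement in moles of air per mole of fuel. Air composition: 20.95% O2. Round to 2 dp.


Balanced combustion: C3H4 + 4 O2 -> 3 CO2 + 2 H2O
O2 needed = C + H/4 = 3 + 4/4 = 4.00 moles
Air moles = O2 / 0.2095 = 4.00 / 0.2095 = 19.09 moles air


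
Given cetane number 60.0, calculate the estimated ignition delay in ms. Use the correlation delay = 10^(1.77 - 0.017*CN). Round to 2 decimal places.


delay = 10^(1.77 - 0.017*CN)
Exponent = 1.77 - 0.017*60.0 = 0.7500
delay = 10^0.7500 = 5.62 ms


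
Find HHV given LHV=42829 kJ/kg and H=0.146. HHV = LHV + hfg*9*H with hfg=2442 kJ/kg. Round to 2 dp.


HHV = LHV + hfg * 9 * H
Water addition = 2442 * 9 * 0.146 = 3208.788 kJ/kg
HHV = 42829 + 3208.788 = 46037.79 kJ/kg


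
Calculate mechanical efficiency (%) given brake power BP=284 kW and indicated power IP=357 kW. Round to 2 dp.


eta_mech = (BP / IP) * 100
Ratio = 284 / 357 = 0.7955
eta_mech = 0.7955 * 100 = 79.55%


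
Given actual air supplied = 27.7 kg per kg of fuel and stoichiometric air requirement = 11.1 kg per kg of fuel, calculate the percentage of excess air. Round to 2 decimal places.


Excess air = actual - stoichiometric = 27.7 - 11.1 = 16.60 kg/kg fuel
Excess air % = (excess / stoich) * 100 = (16.60 / 11.1) * 100 = 149.55%


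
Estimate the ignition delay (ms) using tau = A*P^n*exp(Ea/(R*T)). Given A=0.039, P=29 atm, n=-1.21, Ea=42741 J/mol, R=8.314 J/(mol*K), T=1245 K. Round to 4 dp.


tau = A * P^n * exp(Ea/(R*T))
P^n = 29^(-1.21) = 0.01700194
Ea/(R*T) = 42741/(8.314*1245) = 4.129194
exp(Ea/(R*T)) = 62.127839
tau = 0.039 * 0.01700194 * 62.127839 = 0.0412 ms


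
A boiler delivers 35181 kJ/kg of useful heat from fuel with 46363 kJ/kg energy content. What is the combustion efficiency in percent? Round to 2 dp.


Efficiency = (Q_useful / Q_fuel) * 100
Efficiency = (35181 / 46363) * 100
Efficiency = 0.7588 * 100 = 75.88%


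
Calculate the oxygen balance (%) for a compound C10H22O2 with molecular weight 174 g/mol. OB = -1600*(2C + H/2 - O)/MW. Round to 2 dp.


OB = -1600 * (2C + H/2 - O) / MW
Inner = 2*10 + 22/2 - 2 = 29.00
OB = -1600 * 29.00 / 174 = -266.67%


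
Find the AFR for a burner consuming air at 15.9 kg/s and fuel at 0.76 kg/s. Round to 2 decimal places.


AFR = m_air / m_fuel
AFR = 15.9 / 0.76 = 20.92


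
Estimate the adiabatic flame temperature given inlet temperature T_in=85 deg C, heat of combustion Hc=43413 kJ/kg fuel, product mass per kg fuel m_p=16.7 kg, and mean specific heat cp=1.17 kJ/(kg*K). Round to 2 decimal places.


T_ad = T_in + Hc / (m_p * cp)
Denominator = 16.7 * 1.17 = 19.5390
Temperature rise = 43413 / 19.5390 = 2221.86 K
T_ad = 85 + 2221.86 = 2306.86 deg C


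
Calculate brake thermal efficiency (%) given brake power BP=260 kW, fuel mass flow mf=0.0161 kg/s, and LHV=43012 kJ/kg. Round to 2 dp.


eta_BTE = (BP / (mf * LHV)) * 100
Denominator = 0.0161 * 43012 = 692.4932 kW
eta_BTE = (260 / 692.4932) * 100 = 37.55%


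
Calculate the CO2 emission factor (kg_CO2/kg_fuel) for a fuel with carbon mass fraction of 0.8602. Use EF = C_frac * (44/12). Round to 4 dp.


EF = C_frac * (M_CO2 / M_C)
EF = 0.8602 * (44/12)
EF = 0.8602 * 3.666667 = 3.1541 kg_CO2/kg_fuel


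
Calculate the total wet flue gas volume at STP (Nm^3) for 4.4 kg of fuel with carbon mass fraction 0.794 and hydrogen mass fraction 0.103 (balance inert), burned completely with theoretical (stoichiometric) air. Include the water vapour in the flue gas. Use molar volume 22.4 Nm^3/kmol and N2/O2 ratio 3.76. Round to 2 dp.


Per kg fuel: CO2 = (C/12 kmol)*22.4 = (0.794/12)*22.4 = 1.48213 Nm^3
Per kg fuel: H2O = (H/2 kmol)*22.4 = (0.103/2)*22.4 = 1.15360 Nm^3
O2 needed per kg fuel = C/12 + H/4 = 0.794/12 + 0.103/4 = 0.09191667 kmol
Per kg fuel: N2 = O2*3.76*22.4 = 0.09191667*3.76*22.4 = 7.74159 Nm^3
Total per kg = 1.48213 + 1.15360 + 7.74159 = 10.37732 Nm^3
Total = 10.37732 * 4.4 = 45.66 Nm^3


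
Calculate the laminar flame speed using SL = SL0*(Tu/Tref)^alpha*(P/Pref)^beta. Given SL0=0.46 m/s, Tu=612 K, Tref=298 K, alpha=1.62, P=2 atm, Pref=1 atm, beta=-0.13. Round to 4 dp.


SL = SL0 * (Tu/Tref)^alpha * (P/Pref)^beta
T ratio = 612/298 = 2.05369128
(T ratio)^alpha = 2.05369128^1.62 = 3.208536
(P/Pref)^beta = 2^(-0.13) = 0.913831
SL = 0.46 * 3.208536 * 0.913831 = 1.3487 m/s


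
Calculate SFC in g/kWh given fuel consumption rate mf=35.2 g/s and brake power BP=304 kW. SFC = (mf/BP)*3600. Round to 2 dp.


SFC = (mf / BP) * 3600
Rate = 35.2 / 304 = 0.115789 g/(s*kW)
SFC = 0.115789 * 3600 = 416.84 g/kWh


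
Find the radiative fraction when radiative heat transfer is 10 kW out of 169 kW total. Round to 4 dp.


f_rad = Q_rad / Q_total
f_rad = 10 / 169 = 0.0592


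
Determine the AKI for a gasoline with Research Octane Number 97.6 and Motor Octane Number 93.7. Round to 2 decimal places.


AKI = (RON + MON) / 2
AKI = (97.6 + 93.7) / 2
AKI = 191.3 / 2 = 95.65


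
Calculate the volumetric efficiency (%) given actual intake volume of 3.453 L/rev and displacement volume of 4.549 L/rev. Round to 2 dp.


eta_v = (V_actual / V_disp) * 100
Ratio = 3.453 / 4.549 = 0.7591
eta_v = 0.7591 * 100 = 75.91%


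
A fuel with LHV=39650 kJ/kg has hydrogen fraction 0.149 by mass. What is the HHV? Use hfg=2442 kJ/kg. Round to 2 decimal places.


HHV = LHV + hfg * 9 * H
Water addition = 2442 * 9 * 0.149 = 3274.722 kJ/kg
HHV = 39650 + 3274.722 = 42924.72 kJ/kg


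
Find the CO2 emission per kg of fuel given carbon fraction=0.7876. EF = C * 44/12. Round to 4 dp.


EF = C_frac * (M_CO2 / M_C)
EF = 0.7876 * (44/12)
EF = 0.7876 * 3.666667 = 2.8879 kg_CO2/kg_fuel


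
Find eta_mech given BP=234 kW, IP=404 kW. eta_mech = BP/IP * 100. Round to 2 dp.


eta_mech = (BP / IP) * 100
Ratio = 234 / 404 = 0.5792
eta_mech = 0.5792 * 100 = 57.92%


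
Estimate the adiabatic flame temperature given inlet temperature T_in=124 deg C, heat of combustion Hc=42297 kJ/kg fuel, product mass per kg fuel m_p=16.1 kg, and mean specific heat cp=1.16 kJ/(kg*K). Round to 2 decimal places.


T_ad = T_in + Hc / (m_p * cp)
Denominator = 16.1 * 1.16 = 18.6760
Temperature rise = 42297 / 18.6760 = 2264.78 K
T_ad = 124 + 2264.78 = 2388.78 deg C


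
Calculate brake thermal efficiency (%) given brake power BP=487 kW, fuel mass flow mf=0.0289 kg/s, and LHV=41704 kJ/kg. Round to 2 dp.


eta_BTE = (BP / (mf * LHV)) * 100
Denominator = 0.0289 * 41704 = 1205.2456 kW
eta_BTE = (487 / 1205.2456) * 100 = 40.41%


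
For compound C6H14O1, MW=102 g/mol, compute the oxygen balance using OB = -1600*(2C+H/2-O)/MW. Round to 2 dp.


OB = -1600 * (2C + H/2 - O) / MW
Inner = 2*6 + 14/2 - 1 = 18.00
OB = -1600 * 18.00 / 102 = -282.35%


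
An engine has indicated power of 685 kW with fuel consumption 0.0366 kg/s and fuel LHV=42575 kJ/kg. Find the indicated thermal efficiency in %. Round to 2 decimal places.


eta_ith = (IP / (mf * LHV)) * 100
Denominator = 0.0366 * 42575 = 1558.2450 kW
eta_ith = (685 / 1558.2450) * 100 = 43.96%


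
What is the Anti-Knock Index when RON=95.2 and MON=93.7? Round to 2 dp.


AKI = (RON + MON) / 2
AKI = (95.2 + 93.7) / 2
AKI = 188.9 / 2 = 94.45


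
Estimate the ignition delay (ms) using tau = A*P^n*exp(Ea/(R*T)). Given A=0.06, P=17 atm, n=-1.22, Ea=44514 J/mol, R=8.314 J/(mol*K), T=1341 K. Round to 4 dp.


tau = A * P^n * exp(Ea/(R*T))
P^n = 17^(-1.22) = 0.03153932
Ea/(R*T) = 44514/(8.314*1341) = 3.992619
exp(Ea/(R*T)) = 54.196622
tau = 0.06 * 0.03153932 * 54.196622 = 0.1026 ms


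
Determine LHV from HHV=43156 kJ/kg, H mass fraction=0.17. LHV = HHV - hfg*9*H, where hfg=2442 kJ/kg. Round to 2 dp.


LHV = HHV - hfg * 9 * H
Water correction = 2442 * 9 * 0.17 = 3736.260 kJ/kg
LHV = 43156 - 3736.260 = 39419.74 kJ/kg


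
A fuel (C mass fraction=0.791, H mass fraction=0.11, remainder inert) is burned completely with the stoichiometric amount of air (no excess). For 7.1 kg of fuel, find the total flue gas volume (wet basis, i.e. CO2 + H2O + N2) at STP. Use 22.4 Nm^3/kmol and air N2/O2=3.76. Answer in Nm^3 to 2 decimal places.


Per kg fuel: CO2 = (C/12 kmol)*22.4 = (0.791/12)*22.4 = 1.47653 Nm^3
Per kg fuel: H2O = (H/2 kmol)*22.4 = (0.11/2)*22.4 = 1.23200 Nm^3
O2 needed per kg fuel = C/12 + H/4 = 0.791/12 + 0.11/4 = 0.09341667 kmol
Per kg fuel: N2 = O2*3.76*22.4 = 0.09341667*3.76*22.4 = 7.86793 Nm^3
Total per kg = 1.47653 + 1.23200 + 7.86793 = 10.57646 Nm^3
Total = 10.57646 * 7.1 = 75.09 Nm^3


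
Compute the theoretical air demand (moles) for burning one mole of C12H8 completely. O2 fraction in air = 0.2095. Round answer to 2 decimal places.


Balanced combustion: C12H8 + 14 O2 -> 12 CO2 + 4 H2O
O2 needed = C + H/4 = 12 + 8/4 = 14.00 moles
Air moles = O2 / 0.2095 = 14.00 / 0.2095 = 66.83 moles air


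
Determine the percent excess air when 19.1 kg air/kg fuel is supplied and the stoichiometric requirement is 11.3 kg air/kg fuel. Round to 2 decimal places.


Excess air = actual - stoichiometric = 19.1 - 11.3 = 7.80 kg/kg fuel
Excess air % = (excess / stoich) * 100 = (7.80 / 11.3) * 100 = 69.03%


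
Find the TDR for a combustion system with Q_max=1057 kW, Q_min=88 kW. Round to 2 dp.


TDR = Q_max / Q_min
TDR = 1057 / 88 = 12.01


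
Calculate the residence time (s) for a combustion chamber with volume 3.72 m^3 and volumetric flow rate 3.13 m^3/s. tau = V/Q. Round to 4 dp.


tau = V / Q_flow
tau = 3.72 / 3.13 = 1.1885 s


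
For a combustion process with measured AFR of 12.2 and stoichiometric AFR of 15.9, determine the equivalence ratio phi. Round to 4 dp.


phi = AFR_stoich / AFR_actual
phi = 15.9 / 12.2 = 1.3033


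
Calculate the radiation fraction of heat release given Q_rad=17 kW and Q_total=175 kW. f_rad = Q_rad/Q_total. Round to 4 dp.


f_rad = Q_rad / Q_total
f_rad = 17 / 175 = 0.0971


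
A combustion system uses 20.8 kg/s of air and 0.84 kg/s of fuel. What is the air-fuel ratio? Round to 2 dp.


AFR = m_air / m_fuel
AFR = 20.8 / 0.84 = 24.76


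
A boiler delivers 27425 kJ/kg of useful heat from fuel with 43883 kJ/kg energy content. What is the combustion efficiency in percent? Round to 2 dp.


Efficiency = (Q_useful / Q_fuel) * 100
Efficiency = (27425 / 43883) * 100
Efficiency = 0.6250 * 100 = 62.50%


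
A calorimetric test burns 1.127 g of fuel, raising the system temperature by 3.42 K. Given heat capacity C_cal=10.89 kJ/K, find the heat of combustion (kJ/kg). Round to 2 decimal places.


Hc = C_cal * delta_T / m_fuel
Q_released = 10.89 * 3.42 = 37.2438 kJ
m_fuel = 1.127 g = 1.127/1000 kg = 0.001127 kg
Hc = 37.2438 / 0.001127 = 33046.85 kJ/kg


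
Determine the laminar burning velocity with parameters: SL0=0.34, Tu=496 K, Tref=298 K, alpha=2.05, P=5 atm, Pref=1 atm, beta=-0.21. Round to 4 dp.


SL = SL0 * (Tu/Tref)^alpha * (P/Pref)^beta
T ratio = 496/298 = 1.66442953
(T ratio)^alpha = 1.66442953^2.05 = 2.841804
(P/Pref)^beta = 5^(-0.21) = 0.713208
SL = 0.34 * 2.841804 * 0.713208 = 0.6891 m/s


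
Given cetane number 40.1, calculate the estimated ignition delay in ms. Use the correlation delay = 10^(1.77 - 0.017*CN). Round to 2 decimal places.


delay = 10^(1.77 - 0.017*CN)
Exponent = 1.77 - 0.017*40.1 = 1.0883
delay = 10^1.0883 = 12.25 ms


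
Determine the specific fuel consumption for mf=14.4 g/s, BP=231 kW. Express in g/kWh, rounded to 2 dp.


SFC = (mf / BP) * 3600
Rate = 14.4 / 231 = 0.062338 g/(s*kW)
SFC = 0.062338 * 3600 = 224.42 g/kWh


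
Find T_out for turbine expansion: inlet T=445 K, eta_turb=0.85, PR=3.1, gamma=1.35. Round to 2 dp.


T_out = T_in * (1 - eta * (1 - PR^(-(gamma-1)/gamma)))
Exponent = -(1.35-1)/1.35 = -0.25925926
PR^exp = 3.1^(-0.25925926) = 0.74577862
Factor = 1 - 0.85*(1 - 0.74577862) = 0.78391183
T_out = 445 * 0.78391183 = 348.84 K


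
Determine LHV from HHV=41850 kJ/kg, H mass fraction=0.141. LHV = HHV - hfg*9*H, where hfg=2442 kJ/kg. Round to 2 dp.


LHV = HHV - hfg * 9 * H
Water correction = 2442 * 9 * 0.141 = 3098.898 kJ/kg
LHV = 41850 - 3098.898 = 38751.10 kJ/kg


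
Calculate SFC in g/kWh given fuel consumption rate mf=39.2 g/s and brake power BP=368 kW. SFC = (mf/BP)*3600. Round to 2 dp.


SFC = (mf / BP) * 3600
Rate = 39.2 / 368 = 0.106522 g/(s*kW)
SFC = 0.106522 * 3600 = 383.48 g/kWh


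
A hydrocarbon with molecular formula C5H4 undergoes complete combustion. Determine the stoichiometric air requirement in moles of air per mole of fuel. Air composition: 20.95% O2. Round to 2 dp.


Balanced combustion: C5H4 + 6 O2 -> 5 CO2 + 2 H2O
O2 needed = C + H/4 = 5 + 4/4 = 6.00 moles
Air moles = O2 / 0.2095 = 6.00 / 0.2095 = 28.64 moles air


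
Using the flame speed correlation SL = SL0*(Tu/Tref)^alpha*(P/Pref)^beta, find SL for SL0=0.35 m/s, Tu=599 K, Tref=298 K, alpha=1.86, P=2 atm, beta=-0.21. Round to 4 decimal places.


SL = SL0 * (Tu/Tref)^alpha * (P/Pref)^beta
T ratio = 599/298 = 2.01006711
(T ratio)^alpha = 2.01006711^1.86 = 3.664136
(P/Pref)^beta = 2^(-0.21) = 0.864537
SL = 0.35 * 3.664136 * 0.864537 = 1.1087 m/s


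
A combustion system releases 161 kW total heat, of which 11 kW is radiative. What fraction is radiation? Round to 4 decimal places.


f_rad = Q_rad / Q_total
f_rad = 11 / 161 = 0.0683


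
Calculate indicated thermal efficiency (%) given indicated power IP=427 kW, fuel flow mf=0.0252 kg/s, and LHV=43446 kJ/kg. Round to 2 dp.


eta_ith = (IP / (mf * LHV)) * 100
Denominator = 0.0252 * 43446 = 1094.8392 kW
eta_ith = (427 / 1094.8392) * 100 = 39.00%


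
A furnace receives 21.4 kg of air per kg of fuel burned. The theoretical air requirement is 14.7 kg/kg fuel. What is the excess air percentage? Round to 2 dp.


Excess air = actual - stoichiometric = 21.4 - 14.7 = 6.70 kg/kg fuel
Excess air % = (excess / stoich) * 100 = (6.70 / 14.7) * 100 = 45.58%


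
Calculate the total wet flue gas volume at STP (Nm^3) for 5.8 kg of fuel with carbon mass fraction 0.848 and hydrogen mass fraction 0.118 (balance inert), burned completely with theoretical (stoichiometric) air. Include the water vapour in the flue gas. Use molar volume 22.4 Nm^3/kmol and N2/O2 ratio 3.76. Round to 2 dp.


Per kg fuel: CO2 = (C/12 kmol)*22.4 = (0.848/12)*22.4 = 1.58293 Nm^3
Per kg fuel: H2O = (H/2 kmol)*22.4 = (0.118/2)*22.4 = 1.32160 Nm^3
O2 needed per kg fuel = C/12 + H/4 = 0.848/12 + 0.118/4 = 0.10016667 kmol
Per kg fuel: N2 = O2*3.76*22.4 = 0.10016667*3.76*22.4 = 8.43644 Nm^3
Total per kg = 1.58293 + 1.32160 + 8.43644 = 11.34097 Nm^3
Total = 11.34097 * 5.8 = 65.78 Nm^3


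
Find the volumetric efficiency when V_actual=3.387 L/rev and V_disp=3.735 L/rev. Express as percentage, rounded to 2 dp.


eta_v = (V_actual / V_disp) * 100
Ratio = 3.387 / 3.735 = 0.9068
eta_v = 0.9068 * 100 = 90.68%


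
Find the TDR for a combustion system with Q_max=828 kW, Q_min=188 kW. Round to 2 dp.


TDR = Q_max / Q_min
TDR = 828 / 188 = 4.40


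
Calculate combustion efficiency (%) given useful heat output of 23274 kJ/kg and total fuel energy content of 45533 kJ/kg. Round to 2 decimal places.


Efficiency = (Q_useful / Q_fuel) * 100
Efficiency = (23274 / 45533) * 100
Efficiency = 0.5111 * 100 = 51.11%


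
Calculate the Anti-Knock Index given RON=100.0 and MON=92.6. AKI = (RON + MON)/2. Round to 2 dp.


AKI = (RON + MON) / 2
AKI = (100.0 + 92.6) / 2
AKI = 192.6 / 2 = 96.30


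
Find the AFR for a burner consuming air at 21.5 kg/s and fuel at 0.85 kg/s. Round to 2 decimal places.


AFR = m_air / m_fuel
AFR = 21.5 / 0.85 = 25.29


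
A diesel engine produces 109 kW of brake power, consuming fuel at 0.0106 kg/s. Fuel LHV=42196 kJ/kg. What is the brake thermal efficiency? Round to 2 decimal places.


eta_BTE = (BP / (mf * LHV)) * 100
Denominator = 0.0106 * 42196 = 447.2776 kW
eta_BTE = (109 / 447.2776) * 100 = 24.37%


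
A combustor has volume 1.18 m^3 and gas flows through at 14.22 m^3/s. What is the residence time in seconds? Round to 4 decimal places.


tau = V / Q_flow
tau = 1.18 / 14.22 = 0.0830 s


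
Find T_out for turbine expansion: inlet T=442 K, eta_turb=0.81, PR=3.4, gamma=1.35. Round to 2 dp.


T_out = T_in * (1 - eta * (1 - PR^(-(gamma-1)/gamma)))
Exponent = -(1.35-1)/1.35 = -0.25925926
PR^exp = 3.4^(-0.25925926) = 0.72813041
Factor = 1 - 0.81*(1 - 0.72813041) = 0.77978563
T_out = 442 * 0.77978563 = 344.67 K


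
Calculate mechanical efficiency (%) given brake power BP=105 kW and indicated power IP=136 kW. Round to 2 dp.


eta_mech = (BP / IP) * 100
Ratio = 105 / 136 = 0.7721
eta_mech = 0.7721 * 100 = 77.21%


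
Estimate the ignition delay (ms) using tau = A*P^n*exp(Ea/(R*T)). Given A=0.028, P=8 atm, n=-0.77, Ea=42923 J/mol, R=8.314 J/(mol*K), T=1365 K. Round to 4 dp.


tau = A * P^n * exp(Ea/(R*T))
P^n = 8^(-0.77) = 0.20166044
Ea/(R*T) = 42923/(8.314*1365) = 3.782225
exp(Ea/(R*T)) = 43.913655
tau = 0.028 * 0.20166044 * 43.913655 = 0.2480 ms


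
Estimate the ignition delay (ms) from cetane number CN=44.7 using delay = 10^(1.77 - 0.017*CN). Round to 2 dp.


delay = 10^(1.77 - 0.017*CN)
Exponent = 1.77 - 0.017*44.7 = 1.0101
delay = 10^1.0101 = 10.24 ms


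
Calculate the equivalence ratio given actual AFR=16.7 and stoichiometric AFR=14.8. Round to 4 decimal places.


phi = AFR_stoich / AFR_actual
phi = 14.8 / 16.7 = 0.8862


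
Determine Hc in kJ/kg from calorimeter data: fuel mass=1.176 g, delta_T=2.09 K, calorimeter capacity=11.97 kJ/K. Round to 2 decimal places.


Hc = C_cal * delta_T / m_fuel
Q_released = 11.97 * 2.09 = 25.0173 kJ
m_fuel = 1.176 g = 1.176/1000 kg = 0.001176 kg
Hc = 25.0173 / 0.001176 = 21273.21 kJ/kg


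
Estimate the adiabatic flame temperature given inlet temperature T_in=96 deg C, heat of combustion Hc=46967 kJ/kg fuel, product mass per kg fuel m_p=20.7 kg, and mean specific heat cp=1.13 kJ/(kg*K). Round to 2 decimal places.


T_ad = T_in + Hc / (m_p * cp)
Denominator = 20.7 * 1.13 = 23.3910
Temperature rise = 46967 / 23.3910 = 2007.91 K
T_ad = 96 + 2007.91 = 2103.91 deg C


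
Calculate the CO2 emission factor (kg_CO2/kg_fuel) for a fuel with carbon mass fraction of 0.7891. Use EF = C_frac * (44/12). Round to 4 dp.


EF = C_frac * (M_CO2 / M_C)
EF = 0.7891 * (44/12)
EF = 0.7891 * 3.666667 = 2.8934 kg_CO2/kg_fuel


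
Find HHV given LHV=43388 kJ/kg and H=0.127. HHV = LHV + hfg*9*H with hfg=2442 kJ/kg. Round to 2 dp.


HHV = LHV + hfg * 9 * H
Water addition = 2442 * 9 * 0.127 = 2791.206 kJ/kg
HHV = 43388 + 2791.206 = 46179.21 kJ/kg


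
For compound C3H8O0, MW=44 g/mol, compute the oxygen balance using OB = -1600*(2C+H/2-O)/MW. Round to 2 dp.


OB = -1600 * (2C + H/2 - O) / MW
Inner = 2*3 + 8/2 - 0 = 10.00
OB = -1600 * 10.00 / 44 = -363.64%


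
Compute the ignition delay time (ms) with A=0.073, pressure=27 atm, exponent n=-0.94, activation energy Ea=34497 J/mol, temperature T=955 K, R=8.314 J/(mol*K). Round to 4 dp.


tau = A * P^n * exp(Ea/(R*T))
P^n = 27^(-0.94) = 0.04513548
Ea/(R*T) = 34497/(8.314*955) = 4.344781
exp(Ea/(R*T)) = 77.075192
tau = 0.073 * 0.04513548 * 77.075192 = 0.2540 ms


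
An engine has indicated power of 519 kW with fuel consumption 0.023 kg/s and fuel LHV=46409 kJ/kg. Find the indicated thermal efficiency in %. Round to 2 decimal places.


eta_ith = (IP / (mf * LHV)) * 100
Denominator = 0.023 * 46409 = 1067.4070 kW
eta_ith = (519 / 1067.4070) * 100 = 48.62%


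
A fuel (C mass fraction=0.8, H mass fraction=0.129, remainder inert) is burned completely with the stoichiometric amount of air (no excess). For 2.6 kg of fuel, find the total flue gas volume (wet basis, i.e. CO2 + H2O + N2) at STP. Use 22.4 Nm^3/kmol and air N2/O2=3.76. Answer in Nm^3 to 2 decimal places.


Per kg fuel: CO2 = (C/12 kmol)*22.4 = (0.8/12)*22.4 = 1.49333 Nm^3
Per kg fuel: H2O = (H/2 kmol)*22.4 = (0.129/2)*22.4 = 1.44480 Nm^3
O2 needed per kg fuel = C/12 + H/4 = 0.8/12 + 0.129/4 = 0.09891667 kmol
Per kg fuel: N2 = O2*3.76*22.4 = 0.09891667*3.76*22.4 = 8.33116 Nm^3
Total per kg = 1.49333 + 1.44480 + 8.33116 = 11.26929 Nm^3
Total = 11.26929 * 2.6 = 29.30 Nm^3


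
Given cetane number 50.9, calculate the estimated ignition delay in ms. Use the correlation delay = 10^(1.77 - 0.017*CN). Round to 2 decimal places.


delay = 10^(1.77 - 0.017*CN)
Exponent = 1.77 - 0.017*50.9 = 0.9047
delay = 10^0.9047 = 8.03 ms


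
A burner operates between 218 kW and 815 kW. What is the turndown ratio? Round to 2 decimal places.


TDR = Q_max / Q_min
TDR = 815 / 218 = 3.74


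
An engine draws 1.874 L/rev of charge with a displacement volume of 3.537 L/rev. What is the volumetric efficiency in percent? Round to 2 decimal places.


eta_v = (V_actual / V_disp) * 100
Ratio = 1.874 / 3.537 = 0.5298
eta_v = 0.5298 * 100 = 52.98%


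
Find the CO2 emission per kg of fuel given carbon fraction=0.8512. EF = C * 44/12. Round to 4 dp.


EF = C_frac * (M_CO2 / M_C)
EF = 0.8512 * (44/12)
EF = 0.8512 * 3.666667 = 3.1211 kg_CO2/kg_fuel


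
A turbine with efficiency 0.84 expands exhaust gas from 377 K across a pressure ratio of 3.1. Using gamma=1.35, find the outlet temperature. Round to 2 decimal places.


T_out = T_in * (1 - eta * (1 - PR^(-(gamma-1)/gamma)))
Exponent = -(1.35-1)/1.35 = -0.25925926
PR^exp = 3.1^(-0.25925926) = 0.74577862
Factor = 1 - 0.84*(1 - 0.74577862) = 0.78645404
T_out = 377 * 0.78645404 = 296.49 K


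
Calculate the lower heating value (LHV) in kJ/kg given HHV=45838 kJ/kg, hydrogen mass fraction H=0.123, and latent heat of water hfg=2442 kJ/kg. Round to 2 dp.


LHV = HHV - hfg * 9 * H
Water correction = 2442 * 9 * 0.123 = 2703.294 kJ/kg
LHV = 45838 - 2703.294 = 43134.71 kJ/kg


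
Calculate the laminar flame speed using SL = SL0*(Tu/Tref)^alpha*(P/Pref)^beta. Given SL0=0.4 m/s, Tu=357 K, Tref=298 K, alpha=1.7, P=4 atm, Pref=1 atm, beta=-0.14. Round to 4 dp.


SL = SL0 * (Tu/Tref)^alpha * (P/Pref)^beta
T ratio = 357/298 = 1.19798658
(T ratio)^alpha = 1.19798658^1.7 = 1.359466
(P/Pref)^beta = 4^(-0.14) = 0.823591
SL = 0.4 * 1.359466 * 0.823591 = 0.4479 m/s


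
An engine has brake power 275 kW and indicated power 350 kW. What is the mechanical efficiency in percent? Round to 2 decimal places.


eta_mech = (BP / IP) * 100
Ratio = 275 / 350 = 0.7857
eta_mech = 0.7857 * 100 = 78.57%


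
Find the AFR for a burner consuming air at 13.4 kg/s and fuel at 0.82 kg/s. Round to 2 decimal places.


AFR = m_air / m_fuel
AFR = 13.4 / 0.82 = 16.34


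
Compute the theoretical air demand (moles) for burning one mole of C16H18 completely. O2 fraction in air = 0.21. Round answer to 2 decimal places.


Balanced combustion: C16H18 + 20.5 O2 -> 16 CO2 + 9 H2O
O2 needed = C + H/4 = 16 + 18/4 = 20.50 moles
Air moles = O2 / 0.21 = 20.50 / 0.21 = 97.62 moles air
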